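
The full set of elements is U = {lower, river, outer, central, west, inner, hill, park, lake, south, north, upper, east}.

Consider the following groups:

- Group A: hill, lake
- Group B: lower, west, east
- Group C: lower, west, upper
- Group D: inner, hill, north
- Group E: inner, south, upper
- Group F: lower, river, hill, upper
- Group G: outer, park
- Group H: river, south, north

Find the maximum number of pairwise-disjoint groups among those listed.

A, B, E, G are pairwise disjoint (A={hill,lake}; B={lower,west,east}; E={inner,south,upper}; G={outer,park}).
Every remaining group overlaps one of these, and no 5 of the listed groups are pairwise disjoint, so 4 is the maximum.

4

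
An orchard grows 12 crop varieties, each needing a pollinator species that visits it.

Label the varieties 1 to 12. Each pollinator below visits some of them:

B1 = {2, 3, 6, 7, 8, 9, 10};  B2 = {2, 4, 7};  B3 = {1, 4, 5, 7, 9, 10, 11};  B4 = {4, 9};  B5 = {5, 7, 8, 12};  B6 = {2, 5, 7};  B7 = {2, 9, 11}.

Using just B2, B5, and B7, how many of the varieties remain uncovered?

Union of B2, B5, B7 = {2, 4, 5, 7, 8, 9, 11, 12}.
Not covered: 1, 3, 6, 10 — 4 varieties.

4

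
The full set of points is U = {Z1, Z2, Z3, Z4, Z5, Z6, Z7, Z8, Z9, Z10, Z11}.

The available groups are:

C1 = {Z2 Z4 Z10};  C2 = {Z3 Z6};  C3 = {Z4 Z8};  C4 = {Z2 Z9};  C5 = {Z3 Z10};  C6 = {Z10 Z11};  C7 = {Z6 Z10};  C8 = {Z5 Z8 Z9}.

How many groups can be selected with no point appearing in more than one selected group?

C2, C3, C4, C6 are pairwise disjoint (C2={Z3,Z6}; C3={Z4,Z8}; C4={Z2,Z9}; C6={Z10,Z11}).
Every remaining group overlaps one of these, and no 5 of the listed groups are pairwise disjoint, so 4 is the maximum.

4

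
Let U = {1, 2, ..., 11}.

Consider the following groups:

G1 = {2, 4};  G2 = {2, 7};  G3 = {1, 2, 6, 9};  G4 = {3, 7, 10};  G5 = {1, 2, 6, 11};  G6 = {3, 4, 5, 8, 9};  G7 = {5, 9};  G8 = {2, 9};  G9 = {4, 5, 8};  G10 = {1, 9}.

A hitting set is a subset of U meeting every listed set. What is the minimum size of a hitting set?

4

The 4 points {2, 4, 7, 9} hit every group.
No choice of 3 points meets every group, so 4 is the minimum.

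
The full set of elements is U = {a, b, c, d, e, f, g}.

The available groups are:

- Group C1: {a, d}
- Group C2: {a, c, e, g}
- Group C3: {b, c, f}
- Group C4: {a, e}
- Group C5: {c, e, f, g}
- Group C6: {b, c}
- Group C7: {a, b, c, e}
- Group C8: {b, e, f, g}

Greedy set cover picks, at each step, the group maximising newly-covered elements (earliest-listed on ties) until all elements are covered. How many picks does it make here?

Greedy: pick C2 (covers 4 new) → pick C3 (covers 2 new) → pick C1 (covers 1 new). Total picks: 3.

3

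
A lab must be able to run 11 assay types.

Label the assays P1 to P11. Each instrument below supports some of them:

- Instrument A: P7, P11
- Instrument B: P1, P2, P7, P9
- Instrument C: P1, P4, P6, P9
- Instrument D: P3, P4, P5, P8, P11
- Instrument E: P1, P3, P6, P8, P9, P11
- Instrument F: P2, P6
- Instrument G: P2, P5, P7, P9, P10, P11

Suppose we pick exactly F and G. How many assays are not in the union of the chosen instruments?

4

Union of F, G = {P2, P5, P6, P7, P9, P10, P11}.
Not covered: P1, P3, P4, P8 — 4 assays.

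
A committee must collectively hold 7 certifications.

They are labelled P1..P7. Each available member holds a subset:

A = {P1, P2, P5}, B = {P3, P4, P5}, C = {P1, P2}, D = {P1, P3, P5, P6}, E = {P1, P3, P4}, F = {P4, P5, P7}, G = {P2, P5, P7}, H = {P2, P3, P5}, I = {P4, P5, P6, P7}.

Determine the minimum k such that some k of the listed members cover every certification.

3

D and H and I together: D ∪ H ∪ I = {P1, P2, P3, P4, P5, P6, P7} — every certification is covered.
No 2 of the 9 members cover everything (all 36 combinations miss at least one certification), so 3 is optimal.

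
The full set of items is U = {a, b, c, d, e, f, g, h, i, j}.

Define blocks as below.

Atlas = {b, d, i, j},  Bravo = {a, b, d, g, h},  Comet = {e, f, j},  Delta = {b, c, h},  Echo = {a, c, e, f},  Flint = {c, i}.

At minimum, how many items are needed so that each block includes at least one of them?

Take T = {c, d, f}. Each listed block contains at least one of these, so T is a hitting set of size 3.
The blocks Bravo, Comet, Flint are pairwise disjoint, so any hitting set needs a separate item for each — at least 3. Hence 3 is optimal.

3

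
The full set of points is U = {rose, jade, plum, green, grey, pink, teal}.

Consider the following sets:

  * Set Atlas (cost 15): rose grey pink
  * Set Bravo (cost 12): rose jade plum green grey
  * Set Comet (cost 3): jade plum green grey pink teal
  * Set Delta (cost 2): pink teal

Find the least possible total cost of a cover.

14

Bravo, Delta together cover every point (Bravo ∪ Delta = {rose, jade, plum, green, grey, pink, teal}); total cost 12 + 2 = 14.
The greedy pick Comet, Bravo costs 15; no covering selection beats 14.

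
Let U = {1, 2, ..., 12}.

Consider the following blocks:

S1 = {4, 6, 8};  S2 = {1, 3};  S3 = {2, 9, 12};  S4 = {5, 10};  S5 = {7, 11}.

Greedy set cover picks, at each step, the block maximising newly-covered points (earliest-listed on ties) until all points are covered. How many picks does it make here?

Greedy: pick S1 (covers 3 new) → pick S3 (covers 3 new) → pick S2 (covers 2 new) → pick S4 (covers 2 new) → pick S5 (covers 2 new). Total picks: 5.

5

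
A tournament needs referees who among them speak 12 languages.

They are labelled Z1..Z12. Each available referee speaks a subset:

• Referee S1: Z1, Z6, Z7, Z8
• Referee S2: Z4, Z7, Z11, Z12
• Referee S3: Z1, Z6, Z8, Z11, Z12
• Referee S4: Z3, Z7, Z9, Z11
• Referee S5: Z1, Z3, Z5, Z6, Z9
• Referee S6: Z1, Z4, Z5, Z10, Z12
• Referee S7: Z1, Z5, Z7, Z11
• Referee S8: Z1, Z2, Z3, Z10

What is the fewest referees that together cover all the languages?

4

S2 and S3 and S5 and S8 together: S2 ∪ S3 ∪ S5 ∪ S8 = {Z1, Z2, Z3, Z4, Z5, Z6, Z7, Z8, Z9, Z10, Z11, Z12} — every language is covered.
No 3 of the 8 referees cover everything (all 56 combinations miss at least one language), so 4 is optimal.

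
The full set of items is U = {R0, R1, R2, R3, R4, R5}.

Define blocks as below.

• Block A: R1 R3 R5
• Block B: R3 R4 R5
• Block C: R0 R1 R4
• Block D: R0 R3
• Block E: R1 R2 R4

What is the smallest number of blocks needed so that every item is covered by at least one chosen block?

3

A, D, and E cover everything between them: the union {R0, R1, R2, R3, R4, R5} is all of U.
Only E contains R2, so E is forced; the remaining 3 items need at least 2 more blocks (each remaining block adds at most 2) — so at least 3 blocks are needed, and 3 is optimal.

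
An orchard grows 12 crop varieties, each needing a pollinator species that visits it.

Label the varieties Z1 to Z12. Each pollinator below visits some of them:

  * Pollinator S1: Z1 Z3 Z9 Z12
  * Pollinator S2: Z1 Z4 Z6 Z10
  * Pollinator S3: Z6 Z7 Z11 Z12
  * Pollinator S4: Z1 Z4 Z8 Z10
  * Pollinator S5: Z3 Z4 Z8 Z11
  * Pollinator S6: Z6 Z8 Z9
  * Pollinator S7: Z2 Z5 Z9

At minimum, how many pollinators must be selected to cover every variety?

S3 and S4 and S5 and S7 together: S3 ∪ S4 ∪ S5 ∪ S7 = {Z1, Z2, Z3, Z4, Z5, Z6, Z7, Z8, Z9, Z10, Z11, Z12} — every variety is covered.
Only S7 contains Z2, so S7 is forced; the remaining 9 varieties need at least 3 more pollinators (each remaining pollinator adds at most 4) — so at least 4 pollinators are needed, and 4 is optimal.

4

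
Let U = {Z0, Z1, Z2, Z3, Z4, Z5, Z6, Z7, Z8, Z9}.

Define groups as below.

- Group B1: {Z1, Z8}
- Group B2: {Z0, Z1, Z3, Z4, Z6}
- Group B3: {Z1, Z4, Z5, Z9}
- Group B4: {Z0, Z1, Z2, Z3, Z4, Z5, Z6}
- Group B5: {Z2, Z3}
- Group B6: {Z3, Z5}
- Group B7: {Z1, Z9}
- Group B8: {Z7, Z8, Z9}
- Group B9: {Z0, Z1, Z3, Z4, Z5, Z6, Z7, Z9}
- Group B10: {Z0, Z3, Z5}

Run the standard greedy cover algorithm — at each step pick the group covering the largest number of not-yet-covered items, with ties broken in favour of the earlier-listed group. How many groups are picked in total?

Greedy: pick B9 (covers 8 new) → pick B1 (covers 1 new) → pick B4 (covers 1 new). Total picks: 3.
(The true minimum cover uses only 2 groups, so greedy is not optimal here.)

3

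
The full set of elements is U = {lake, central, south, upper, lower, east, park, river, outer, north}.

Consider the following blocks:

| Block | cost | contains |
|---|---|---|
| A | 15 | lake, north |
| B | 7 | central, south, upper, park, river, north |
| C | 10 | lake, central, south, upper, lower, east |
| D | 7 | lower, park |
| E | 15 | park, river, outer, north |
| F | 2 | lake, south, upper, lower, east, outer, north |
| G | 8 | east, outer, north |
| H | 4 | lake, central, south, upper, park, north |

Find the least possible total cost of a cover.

9

B, F together cover every element (B ∪ F = {lake, central, south, upper, lower, east, park, river, outer, north}); total cost 7 + 2 = 9.
The greedy pick F, H, B costs 13; no covering selection beats 9.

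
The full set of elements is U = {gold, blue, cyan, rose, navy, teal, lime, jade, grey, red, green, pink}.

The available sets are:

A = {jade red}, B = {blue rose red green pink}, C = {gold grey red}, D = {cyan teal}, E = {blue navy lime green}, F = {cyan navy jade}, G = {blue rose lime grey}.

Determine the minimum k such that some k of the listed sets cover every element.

B, C, D, E, and F cover everything between them: the union {gold, blue, cyan, rose, navy, teal, lime, jade, grey, red, green, pink} is all of U.
No 4 of the 7 sets cover everything (all 35 combinations miss at least one element), so 5 is optimal.

5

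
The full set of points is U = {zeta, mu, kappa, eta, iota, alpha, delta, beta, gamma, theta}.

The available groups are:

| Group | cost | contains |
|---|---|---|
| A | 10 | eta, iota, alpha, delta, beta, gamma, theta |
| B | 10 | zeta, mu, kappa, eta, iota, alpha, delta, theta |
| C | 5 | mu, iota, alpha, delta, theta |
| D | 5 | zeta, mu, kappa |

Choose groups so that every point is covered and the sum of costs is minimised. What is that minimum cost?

A, D together cover every point (A ∪ D = {zeta, mu, kappa, eta, iota, alpha, delta, beta, gamma, theta}); total cost 10 + 5 = 15.
The greedy pick C, D, A costs 20; no covering selection beats 15.

15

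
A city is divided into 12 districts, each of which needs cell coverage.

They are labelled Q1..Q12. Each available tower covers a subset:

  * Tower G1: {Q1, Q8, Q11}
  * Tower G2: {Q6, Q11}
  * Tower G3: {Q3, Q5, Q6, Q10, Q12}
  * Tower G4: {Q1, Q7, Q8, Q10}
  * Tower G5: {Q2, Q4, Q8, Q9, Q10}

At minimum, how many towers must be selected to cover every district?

4

Take {G1, G3, G4, G5}. Their union is {Q1, Q2, Q3, Q4, Q5, Q6, Q7, Q8, Q9, Q10, Q11, Q12}, which is all 12 districts.
No 3 of the 5 towers cover everything (all 10 combinations miss at least one district), so 4 is optimal.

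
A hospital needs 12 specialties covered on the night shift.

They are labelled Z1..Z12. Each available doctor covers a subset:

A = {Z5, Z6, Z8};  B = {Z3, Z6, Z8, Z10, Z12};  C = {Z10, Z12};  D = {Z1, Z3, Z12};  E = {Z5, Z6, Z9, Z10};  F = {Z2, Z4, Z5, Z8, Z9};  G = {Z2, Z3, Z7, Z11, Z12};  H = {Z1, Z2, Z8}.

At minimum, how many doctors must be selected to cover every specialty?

4

Take {E, F, G, H}. Their union is {Z1, Z2, Z3, Z4, Z5, Z6, Z7, Z8, Z9, Z10, Z11, Z12}, which is all 12 specialties.
No 3 of the 8 doctors cover everything (all 56 combinations miss at least one specialty), so 4 is optimal.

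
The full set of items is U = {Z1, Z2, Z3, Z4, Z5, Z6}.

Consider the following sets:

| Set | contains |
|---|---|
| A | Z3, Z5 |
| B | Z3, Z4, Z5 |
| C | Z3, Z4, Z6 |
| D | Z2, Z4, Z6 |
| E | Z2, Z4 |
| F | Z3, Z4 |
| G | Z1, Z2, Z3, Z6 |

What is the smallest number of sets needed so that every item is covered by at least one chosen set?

B and G together: B ∪ G = {Z1, Z2, Z3, Z4, Z5, Z6} — every item is covered.
No single set has all 6 items (the largest, G, has 4), so 2 is optimal.

2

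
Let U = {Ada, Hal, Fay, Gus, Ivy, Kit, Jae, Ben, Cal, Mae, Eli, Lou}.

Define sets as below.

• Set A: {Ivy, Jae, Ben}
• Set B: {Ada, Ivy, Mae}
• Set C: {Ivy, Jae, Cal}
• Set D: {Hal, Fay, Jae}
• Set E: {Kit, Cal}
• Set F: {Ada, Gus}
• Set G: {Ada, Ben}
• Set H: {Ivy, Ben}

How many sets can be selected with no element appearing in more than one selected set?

D, E, F, H are pairwise disjoint (D={Hal,Fay,Jae}; E={Kit,Cal}; F={Ada,Gus}; H={Ivy,Ben}).
Every remaining set overlaps one of these, and no 5 of the listed sets are pairwise disjoint, so 4 is the maximum.

4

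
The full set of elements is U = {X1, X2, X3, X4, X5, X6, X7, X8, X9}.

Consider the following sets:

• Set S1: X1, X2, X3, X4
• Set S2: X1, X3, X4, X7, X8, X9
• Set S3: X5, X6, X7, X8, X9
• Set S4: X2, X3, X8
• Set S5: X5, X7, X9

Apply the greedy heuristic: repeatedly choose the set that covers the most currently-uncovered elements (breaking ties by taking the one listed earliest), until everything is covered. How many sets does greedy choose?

Greedy: pick S2 (covers 6 new) → pick S3 (covers 2 new) → pick S1 (covers 1 new). Total picks: 3.
(The true minimum cover uses only 2 sets, so greedy is not optimal here.)

3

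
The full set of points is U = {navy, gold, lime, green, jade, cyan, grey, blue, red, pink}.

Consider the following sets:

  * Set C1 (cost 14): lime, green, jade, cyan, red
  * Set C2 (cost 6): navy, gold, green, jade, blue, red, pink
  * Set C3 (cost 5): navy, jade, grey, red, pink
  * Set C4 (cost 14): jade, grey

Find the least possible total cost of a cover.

C1, C2, C3 together cover every point (C1 ∪ C2 ∪ C3 = {navy, gold, lime, green, jade, cyan, grey, blue, red, pink}); total cost 14 + 6 + 5 = 25.
No covering selection has total cost below 25.

25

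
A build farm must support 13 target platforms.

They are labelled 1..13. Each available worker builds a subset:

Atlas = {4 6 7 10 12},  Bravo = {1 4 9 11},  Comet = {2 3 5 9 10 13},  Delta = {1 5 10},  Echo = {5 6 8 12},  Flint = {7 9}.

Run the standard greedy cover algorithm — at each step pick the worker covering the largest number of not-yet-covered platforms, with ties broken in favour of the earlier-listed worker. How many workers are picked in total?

4

Greedy: pick Comet (covers 6 new) → pick Atlas (covers 4 new) → pick Bravo (covers 2 new) → pick Echo (covers 1 new). Total picks: 4.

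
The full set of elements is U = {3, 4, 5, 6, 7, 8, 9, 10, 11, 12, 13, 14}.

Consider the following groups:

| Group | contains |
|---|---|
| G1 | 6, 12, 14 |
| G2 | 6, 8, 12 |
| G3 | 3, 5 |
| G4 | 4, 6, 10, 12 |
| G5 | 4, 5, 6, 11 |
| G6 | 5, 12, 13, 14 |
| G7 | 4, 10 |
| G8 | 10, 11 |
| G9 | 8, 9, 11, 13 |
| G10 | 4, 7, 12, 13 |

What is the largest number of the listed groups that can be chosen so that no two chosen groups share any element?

4

G1, G3, G7, G9 are pairwise disjoint (G1={6,12,14}; G3={3,5}; G7={4,10}; G9={8,9,11,13}).
Every remaining group overlaps one of these, and no 5 of the listed groups are pairwise disjoint, so 4 is the maximum.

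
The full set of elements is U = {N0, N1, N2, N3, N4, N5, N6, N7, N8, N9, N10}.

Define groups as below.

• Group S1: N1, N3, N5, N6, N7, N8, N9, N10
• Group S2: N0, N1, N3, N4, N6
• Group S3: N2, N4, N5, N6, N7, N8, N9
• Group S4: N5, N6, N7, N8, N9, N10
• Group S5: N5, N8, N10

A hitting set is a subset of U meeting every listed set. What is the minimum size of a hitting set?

Take H = {N4, N8}. Each listed group contains at least one of these, so H is a hitting set of size 2.
The groups S2, S5 are pairwise disjoint, so any hitting set needs a separate element for each — at least 2. Hence 2 is optimal.

2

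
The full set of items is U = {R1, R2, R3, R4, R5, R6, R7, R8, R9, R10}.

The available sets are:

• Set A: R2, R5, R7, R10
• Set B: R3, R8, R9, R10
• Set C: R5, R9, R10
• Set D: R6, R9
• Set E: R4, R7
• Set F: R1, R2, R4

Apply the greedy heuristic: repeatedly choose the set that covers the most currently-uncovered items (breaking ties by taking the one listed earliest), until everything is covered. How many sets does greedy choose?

4

Greedy: pick A (covers 4 new) → pick B (covers 3 new) → pick F (covers 2 new) → pick D (covers 1 new). Total picks: 4.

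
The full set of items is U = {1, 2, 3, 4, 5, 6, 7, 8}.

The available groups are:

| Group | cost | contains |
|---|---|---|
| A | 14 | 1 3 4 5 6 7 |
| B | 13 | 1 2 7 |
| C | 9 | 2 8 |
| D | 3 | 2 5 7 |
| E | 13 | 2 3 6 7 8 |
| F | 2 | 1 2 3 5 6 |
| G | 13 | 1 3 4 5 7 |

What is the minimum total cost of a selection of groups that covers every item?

23

A, C together cover every item (A ∪ C = {1, 2, 3, 4, 5, 6, 7, 8}); total cost 14 + 9 = 23.
The greedy pick F, D, C, G costs 27; no covering selection beats 23.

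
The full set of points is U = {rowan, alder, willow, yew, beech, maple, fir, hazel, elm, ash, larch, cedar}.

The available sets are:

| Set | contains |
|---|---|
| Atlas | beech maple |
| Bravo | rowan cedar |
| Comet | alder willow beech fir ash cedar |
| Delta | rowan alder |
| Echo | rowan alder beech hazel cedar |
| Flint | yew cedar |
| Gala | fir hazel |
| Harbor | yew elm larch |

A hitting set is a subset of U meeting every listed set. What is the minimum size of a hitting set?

4

H = {rowan, yew, maple, fir} meets every set (each contains at least one member of H), and |H| = 4.
The sets Atlas, Delta, Gala, Harbor are pairwise disjoint, so any hitting set needs a separate point for each — at least 4. Hence 4 is optimal.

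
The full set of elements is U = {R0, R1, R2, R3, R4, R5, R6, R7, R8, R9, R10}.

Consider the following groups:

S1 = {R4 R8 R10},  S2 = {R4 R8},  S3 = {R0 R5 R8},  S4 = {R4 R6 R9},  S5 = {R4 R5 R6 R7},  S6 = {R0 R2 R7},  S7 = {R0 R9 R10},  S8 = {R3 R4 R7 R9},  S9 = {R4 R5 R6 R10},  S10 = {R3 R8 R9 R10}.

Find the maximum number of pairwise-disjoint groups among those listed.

2

S3, S8 are pairwise disjoint (S3={R0,R5,R8}; S8={R3,R4,R7,R9}).
Every remaining group overlaps one of these, and no 3 of the listed groups are pairwise disjoint, so 2 is the maximum.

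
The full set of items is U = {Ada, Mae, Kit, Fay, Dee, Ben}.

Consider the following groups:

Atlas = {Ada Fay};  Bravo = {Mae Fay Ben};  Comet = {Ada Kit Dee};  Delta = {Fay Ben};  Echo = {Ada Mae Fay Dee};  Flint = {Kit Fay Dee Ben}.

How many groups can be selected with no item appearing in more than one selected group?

Comet, Delta are pairwise disjoint (Comet={Ada,Kit,Dee}; Delta={Fay,Ben}).
Every remaining group overlaps one of these, and no 3 of the listed groups are pairwise disjoint, so 2 is the maximum.

2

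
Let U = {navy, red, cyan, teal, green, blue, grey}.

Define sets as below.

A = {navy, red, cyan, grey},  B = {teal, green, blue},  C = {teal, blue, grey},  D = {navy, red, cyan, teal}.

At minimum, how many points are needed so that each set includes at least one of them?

2

The 2 points {cyan, blue} hit every set.
The sets A, B are pairwise disjoint, so any hitting set needs a separate point for each — at least 2. Hence 2 is optimal.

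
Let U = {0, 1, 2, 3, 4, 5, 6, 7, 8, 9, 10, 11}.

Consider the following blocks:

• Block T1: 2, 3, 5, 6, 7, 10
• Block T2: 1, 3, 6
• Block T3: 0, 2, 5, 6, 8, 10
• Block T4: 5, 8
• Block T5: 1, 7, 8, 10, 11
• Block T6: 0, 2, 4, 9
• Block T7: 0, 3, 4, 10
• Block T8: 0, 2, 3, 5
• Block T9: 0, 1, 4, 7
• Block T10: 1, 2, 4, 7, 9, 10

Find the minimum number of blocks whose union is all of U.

T1, T5, and T6 cover everything between them: the union {0, 1, 2, 3, 4, 5, 6, 7, 8, 9, 10, 11} is all of U.
Only T5 contains 11, so T5 is forced; the remaining 7 points need at least 2 more blocks (each remaining block adds at most 4) — so at least 3 blocks are needed, and 3 is optimal.

3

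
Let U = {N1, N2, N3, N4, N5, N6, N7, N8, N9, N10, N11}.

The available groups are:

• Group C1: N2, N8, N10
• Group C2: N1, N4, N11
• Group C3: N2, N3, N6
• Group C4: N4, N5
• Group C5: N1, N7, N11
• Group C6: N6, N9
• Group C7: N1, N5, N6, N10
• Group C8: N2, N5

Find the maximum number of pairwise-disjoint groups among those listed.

C1, C4, C5, C6 are pairwise disjoint (C1={N2,N8,N10}; C4={N4,N5}; C5={N1,N7,N11}; C6={N6,N9}).
Every remaining group overlaps one of these, and no 5 of the listed groups are pairwise disjoint, so 4 is the maximum.

4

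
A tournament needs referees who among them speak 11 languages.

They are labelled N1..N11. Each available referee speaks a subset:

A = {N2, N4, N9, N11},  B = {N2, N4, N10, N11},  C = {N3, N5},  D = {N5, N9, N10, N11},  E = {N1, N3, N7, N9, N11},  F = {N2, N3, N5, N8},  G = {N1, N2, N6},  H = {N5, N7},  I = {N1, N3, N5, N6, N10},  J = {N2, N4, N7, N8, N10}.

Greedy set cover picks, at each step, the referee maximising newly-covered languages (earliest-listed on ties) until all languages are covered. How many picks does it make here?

Greedy: pick E (covers 5 new) → pick J (covers 4 new) → pick I (covers 2 new). Total picks: 3.

3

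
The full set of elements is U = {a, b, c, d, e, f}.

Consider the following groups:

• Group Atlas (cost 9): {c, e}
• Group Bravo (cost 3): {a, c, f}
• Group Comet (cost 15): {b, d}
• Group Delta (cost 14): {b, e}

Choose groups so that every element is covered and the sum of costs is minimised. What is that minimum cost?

Atlas, Bravo, Comet together cover every element (Atlas ∪ Bravo ∪ Comet = {a, b, c, d, e, f}); total cost 9 + 3 + 15 = 27.
The greedy pick Bravo, Delta, Comet costs 32; no covering selection beats 27.

27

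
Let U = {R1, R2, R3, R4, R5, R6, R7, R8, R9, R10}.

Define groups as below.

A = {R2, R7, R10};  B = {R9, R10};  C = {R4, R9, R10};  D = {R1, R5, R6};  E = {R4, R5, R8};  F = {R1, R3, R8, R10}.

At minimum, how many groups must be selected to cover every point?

4

A, C, D, and F cover everything between them: the union {R1, R2, R3, R4, R5, R6, R7, R8, R9, R10} is all of U.
Only A contains R2, so A is forced; the remaining 7 points need at least 3 more groups (each remaining group adds at most 3) — so at least 4 groups are needed, and 4 is optimal.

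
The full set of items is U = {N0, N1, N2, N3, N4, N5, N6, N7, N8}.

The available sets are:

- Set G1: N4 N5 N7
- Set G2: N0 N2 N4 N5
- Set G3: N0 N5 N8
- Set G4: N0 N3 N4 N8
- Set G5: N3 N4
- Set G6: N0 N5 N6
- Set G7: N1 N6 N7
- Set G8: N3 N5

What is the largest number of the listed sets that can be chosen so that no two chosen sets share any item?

G3, G5, G7 are pairwise disjoint (G3={N0,N5,N8}; G5={N3,N4}; G7={N1,N6,N7}).
Every remaining set overlaps one of these, and no 4 of the listed sets are pairwise disjoint, so 3 is the maximum.

3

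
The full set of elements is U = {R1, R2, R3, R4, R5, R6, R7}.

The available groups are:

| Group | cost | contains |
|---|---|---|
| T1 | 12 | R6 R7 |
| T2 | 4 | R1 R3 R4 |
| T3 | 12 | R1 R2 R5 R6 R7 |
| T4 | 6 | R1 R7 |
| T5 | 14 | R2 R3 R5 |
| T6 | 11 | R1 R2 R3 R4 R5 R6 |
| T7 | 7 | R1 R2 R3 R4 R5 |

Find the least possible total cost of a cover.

16

T2, T3 together cover every element (T2 ∪ T3 = {R1, R2, R3, R4, R5, R6, R7}); total cost 4 + 12 = 16.
No covering selection has total cost below 16.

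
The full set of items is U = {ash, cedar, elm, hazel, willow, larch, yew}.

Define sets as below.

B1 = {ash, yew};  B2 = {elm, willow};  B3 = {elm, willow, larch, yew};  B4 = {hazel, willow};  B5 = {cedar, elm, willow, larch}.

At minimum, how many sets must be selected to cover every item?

3

B1 and B4 and B5 together: B1 ∪ B4 ∪ B5 = {ash, cedar, elm, hazel, willow, larch, yew} — every item is covered.
Only B1 contains ash, so B1 is forced; the remaining 5 items need at least 2 more sets (each remaining set adds at most 4) — so at least 3 sets are needed, and 3 is optimal.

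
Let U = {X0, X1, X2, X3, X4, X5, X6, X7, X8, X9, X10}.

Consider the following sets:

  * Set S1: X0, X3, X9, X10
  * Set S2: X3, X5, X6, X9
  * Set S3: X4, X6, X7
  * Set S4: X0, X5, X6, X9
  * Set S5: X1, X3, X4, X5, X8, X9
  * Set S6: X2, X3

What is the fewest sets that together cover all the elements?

S1, S3, S5, and S6 cover everything between them: the union {X0, X1, X2, X3, X4, X5, X6, X7, X8, X9, X10} is all of U.
Only S5 contains X1, so S5 is forced; the remaining 5 elements need at least 3 more sets (each remaining set adds at most 2) — so at least 4 sets are needed, and 4 is optimal.

4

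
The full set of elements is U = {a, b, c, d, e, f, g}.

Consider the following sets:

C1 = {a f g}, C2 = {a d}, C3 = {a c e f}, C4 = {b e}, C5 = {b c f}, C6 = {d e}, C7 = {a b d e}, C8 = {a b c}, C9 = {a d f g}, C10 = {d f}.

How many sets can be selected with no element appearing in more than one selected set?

2

C2, C4 are pairwise disjoint (C2={a,d}; C4={b,e}).
Every remaining set overlaps one of these, and no 3 of the listed sets are pairwise disjoint, so 2 is the maximum.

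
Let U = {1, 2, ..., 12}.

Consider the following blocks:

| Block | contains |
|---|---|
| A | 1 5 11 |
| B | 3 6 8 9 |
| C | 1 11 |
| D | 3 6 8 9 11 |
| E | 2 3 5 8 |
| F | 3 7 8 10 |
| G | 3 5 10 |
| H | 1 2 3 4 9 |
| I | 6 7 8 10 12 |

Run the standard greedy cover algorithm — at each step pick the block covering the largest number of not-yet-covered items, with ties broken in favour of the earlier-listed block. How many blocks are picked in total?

4

Greedy: pick D (covers 5 new) → pick H (covers 3 new) → pick I (covers 3 new) → pick A (covers 1 new). Total picks: 4.
(The true minimum cover uses only 3 blocks, so greedy is not optimal here.)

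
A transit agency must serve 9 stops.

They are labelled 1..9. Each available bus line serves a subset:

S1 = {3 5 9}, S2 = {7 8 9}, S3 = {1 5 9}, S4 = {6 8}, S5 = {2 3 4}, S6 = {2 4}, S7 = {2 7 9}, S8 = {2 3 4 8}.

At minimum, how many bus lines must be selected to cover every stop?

Take {S2, S3, S4, S5}. Their union is {1, 2, 3, 4, 5, 6, 7, 8, 9}, which is all 9 stops.
Only S4 contains 6, so S4 is forced; the remaining 7 stops need at least 3 more bus lines (each remaining bus line adds at most 3) — so at least 4 bus lines are needed, and 4 is optimal.

4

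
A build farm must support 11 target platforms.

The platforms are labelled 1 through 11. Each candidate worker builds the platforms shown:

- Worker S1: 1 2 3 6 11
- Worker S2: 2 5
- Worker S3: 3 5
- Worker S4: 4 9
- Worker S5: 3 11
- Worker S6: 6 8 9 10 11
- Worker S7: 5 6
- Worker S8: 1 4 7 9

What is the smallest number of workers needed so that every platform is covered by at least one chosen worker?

4

S1 and S6 and S7 and S8 together: S1 ∪ S6 ∪ S7 ∪ S8 = {1, 2, 3, 4, 5, 6, 7, 8, 9, 10, 11} — every platform is covered.
No 3 of the 8 workers cover everything (all 56 combinations miss at least one platform), so 4 is optimal.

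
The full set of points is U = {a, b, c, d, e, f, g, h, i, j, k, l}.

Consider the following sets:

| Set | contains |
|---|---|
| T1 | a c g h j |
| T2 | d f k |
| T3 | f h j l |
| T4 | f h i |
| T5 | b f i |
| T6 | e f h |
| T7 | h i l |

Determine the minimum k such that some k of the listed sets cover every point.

5

T1, T2, T5, T6, and T7 cover everything between them: the union {a, b, c, d, e, f, g, h, i, j, k, l} is all of U.
No 4 of the 7 sets cover everything (all 35 combinations miss at least one point), so 5 is optimal.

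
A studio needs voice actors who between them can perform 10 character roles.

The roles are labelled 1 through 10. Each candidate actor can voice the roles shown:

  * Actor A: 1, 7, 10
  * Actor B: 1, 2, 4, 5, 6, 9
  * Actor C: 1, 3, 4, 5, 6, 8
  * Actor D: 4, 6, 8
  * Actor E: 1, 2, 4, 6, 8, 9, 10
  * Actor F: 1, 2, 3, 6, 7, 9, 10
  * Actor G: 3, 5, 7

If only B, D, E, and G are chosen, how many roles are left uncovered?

0

Union of B, D, E, G = {1, 2, 3, 4, 5, 6, 7, 8, 9, 10} — that's every role, so 0 are uncovered.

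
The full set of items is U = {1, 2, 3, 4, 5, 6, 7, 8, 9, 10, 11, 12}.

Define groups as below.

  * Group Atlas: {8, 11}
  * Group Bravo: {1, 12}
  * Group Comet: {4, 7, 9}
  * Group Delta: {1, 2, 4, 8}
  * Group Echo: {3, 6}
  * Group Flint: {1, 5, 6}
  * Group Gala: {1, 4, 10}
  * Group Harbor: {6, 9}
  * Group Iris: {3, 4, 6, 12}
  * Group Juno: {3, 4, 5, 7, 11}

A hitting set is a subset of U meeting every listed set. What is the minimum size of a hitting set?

Take H = {1, 3, 8, 9}. Each listed group contains at least one of these, so H is a hitting set of size 4.
The groups Atlas, Bravo, Comet, Echo are pairwise disjoint, so any hitting set needs a separate item for each — at least 4. Hence 4 is optimal.

4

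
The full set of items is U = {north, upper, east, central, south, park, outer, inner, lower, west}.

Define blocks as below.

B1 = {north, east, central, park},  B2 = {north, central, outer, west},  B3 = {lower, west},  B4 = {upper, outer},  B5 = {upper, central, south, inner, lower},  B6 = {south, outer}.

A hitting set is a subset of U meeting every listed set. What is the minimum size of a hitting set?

3

Take H = {north, outer, lower}. Each listed block contains at least one of these, so H is a hitting set of size 3.
The blocks B1, B3, B6 are pairwise disjoint, so any hitting set needs a separate item for each — at least 3. Hence 3 is optimal.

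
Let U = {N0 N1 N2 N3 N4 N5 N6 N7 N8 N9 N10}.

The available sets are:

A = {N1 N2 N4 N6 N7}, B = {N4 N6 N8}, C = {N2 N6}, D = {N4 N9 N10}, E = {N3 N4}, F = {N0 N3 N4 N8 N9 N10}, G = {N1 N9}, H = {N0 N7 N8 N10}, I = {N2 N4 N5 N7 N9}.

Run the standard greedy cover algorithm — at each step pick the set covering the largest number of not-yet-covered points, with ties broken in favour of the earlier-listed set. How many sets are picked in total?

Greedy: pick F (covers 6 new) → pick A (covers 4 new) → pick I (covers 1 new). Total picks: 3.

3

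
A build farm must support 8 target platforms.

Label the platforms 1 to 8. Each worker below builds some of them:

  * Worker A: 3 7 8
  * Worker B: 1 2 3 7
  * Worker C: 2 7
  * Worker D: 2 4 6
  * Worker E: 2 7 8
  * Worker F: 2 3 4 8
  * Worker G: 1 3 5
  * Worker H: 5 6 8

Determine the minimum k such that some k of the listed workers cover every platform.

Take {B, D, H}. Their union is {1, 2, 3, 4, 5, 6, 7, 8}, which is all 8 platforms.
No 2 of the 8 workers cover everything (all 28 combinations miss at least one platform), so 3 is optimal.

3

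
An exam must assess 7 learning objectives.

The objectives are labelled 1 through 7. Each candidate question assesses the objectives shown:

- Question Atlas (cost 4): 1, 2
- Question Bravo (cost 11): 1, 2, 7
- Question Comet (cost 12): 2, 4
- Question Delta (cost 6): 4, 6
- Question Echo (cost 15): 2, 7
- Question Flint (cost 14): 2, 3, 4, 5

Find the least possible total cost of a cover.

Bravo, Delta, Flint together cover every objective (Bravo ∪ Delta ∪ Flint = {1, 2, 3, 4, 5, 6, 7}); total cost 11 + 6 + 14 = 31.
The greedy pick Atlas, Delta, Flint, Bravo costs 35; no covering selection beats 31.

31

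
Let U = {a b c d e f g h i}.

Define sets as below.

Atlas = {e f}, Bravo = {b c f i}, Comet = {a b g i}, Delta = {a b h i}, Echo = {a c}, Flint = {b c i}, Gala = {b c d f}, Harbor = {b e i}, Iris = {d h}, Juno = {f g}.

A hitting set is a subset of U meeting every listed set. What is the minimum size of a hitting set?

The 4 points {a, b, d, f} hit every set.
The sets Echo, Harbor, Iris, Juno are pairwise disjoint, so any hitting set needs a separate point for each — at least 4. Hence 4 is optimal.

4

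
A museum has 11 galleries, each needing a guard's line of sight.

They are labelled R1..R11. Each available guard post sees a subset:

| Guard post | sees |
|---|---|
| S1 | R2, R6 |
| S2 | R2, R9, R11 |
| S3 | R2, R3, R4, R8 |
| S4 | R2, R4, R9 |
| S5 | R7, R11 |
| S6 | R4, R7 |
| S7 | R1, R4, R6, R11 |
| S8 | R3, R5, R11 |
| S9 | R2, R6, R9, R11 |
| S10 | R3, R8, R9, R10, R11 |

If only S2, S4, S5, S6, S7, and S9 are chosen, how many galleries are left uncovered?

4

Union of S2, S4, S5, S6, S7, S9 = {R1, R2, R4, R6, R7, R9, R11}.
Not covered: R3, R5, R8, R10 — 4 galleries.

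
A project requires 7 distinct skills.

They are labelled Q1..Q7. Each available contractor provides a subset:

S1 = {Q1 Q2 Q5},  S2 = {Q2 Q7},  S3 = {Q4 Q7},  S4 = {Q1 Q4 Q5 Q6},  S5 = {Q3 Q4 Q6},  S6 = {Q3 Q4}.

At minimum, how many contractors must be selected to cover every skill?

S2 and S4 and S6 together: S2 ∪ S4 ∪ S6 = {Q1, Q2, Q3, Q4, Q5, Q6, Q7} — every skill is covered.
No 2 of the 6 contractors cover everything (all 15 combinations miss at least one skill), so 3 is optimal.

3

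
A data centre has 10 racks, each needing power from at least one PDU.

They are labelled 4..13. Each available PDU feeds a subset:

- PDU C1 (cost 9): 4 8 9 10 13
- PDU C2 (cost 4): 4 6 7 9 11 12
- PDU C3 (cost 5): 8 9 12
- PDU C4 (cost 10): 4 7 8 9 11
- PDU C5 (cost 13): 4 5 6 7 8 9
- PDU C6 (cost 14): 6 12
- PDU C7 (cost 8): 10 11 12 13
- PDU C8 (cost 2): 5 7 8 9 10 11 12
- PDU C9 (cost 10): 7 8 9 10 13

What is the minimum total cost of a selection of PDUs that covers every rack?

C2, C7, C8 together cover every rack (C2 ∪ C7 ∪ C8 = {4, 5, 6, 7, 8, 9, 10, 11, 12, 13}); total cost 4 + 8 + 2 = 14.
No covering selection has total cost below 14.

14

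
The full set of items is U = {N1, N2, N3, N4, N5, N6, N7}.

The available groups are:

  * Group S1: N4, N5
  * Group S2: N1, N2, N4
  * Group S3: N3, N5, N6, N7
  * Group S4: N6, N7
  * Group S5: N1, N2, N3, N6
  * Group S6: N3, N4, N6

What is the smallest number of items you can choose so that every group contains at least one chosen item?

The 2 items {N4, N6} hit every group.
The groups S2, S4 are pairwise disjoint, so any hitting set needs a separate item for each — at least 2. Hence 2 is optimal.

2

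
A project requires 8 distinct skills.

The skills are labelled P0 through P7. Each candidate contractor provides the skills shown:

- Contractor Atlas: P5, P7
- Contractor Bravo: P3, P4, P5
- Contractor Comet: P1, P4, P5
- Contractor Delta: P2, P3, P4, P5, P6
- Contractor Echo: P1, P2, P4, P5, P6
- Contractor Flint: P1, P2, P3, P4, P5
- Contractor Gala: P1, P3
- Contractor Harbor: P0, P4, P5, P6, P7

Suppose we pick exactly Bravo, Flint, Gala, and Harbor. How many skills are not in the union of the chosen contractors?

Union of Bravo, Flint, Gala, Harbor = {P0, P1, P2, P3, P4, P5, P6, P7} — that's every skill, so 0 are uncovered.

0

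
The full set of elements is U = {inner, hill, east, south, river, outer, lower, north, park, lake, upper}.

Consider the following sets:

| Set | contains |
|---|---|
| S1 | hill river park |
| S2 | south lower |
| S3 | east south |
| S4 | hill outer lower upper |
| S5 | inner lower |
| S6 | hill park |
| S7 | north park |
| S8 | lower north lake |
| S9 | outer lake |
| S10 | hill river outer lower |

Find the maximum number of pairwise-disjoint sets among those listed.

S3, S5, S6, S9 are pairwise disjoint (S3={east,south}; S5={inner,lower}; S6={hill,park}; S9={outer,lake}).
Every remaining set overlaps one of these, and no 5 of the listed sets are pairwise disjoint, so 4 is the maximum.

4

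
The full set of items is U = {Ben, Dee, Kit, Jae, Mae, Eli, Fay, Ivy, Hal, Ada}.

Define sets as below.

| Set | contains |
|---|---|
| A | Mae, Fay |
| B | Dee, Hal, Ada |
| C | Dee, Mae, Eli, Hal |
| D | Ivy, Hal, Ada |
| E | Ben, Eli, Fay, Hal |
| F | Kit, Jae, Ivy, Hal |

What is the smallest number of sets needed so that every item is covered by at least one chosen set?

4

A and B and E and F together: A ∪ B ∪ E ∪ F = {Ben, Dee, Kit, Jae, Mae, Eli, Fay, Ivy, Hal, Ada} — every item is covered.
No 3 of the 6 sets cover everything (all 20 combinations miss at least one item), so 4 is optimal.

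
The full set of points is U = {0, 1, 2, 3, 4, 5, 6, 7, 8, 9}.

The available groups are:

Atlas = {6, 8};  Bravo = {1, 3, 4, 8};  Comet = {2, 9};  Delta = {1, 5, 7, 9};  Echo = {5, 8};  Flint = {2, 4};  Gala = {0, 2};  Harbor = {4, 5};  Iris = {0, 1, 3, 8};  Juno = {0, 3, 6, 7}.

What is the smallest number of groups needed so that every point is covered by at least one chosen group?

4

Delta, Echo, Flint, and Juno cover everything between them: the union {0, 1, 2, 3, 4, 5, 6, 7, 8, 9} is all of U.
No 3 of the 10 groups cover everything (all 120 combinations miss at least one point), so 4 is optimal.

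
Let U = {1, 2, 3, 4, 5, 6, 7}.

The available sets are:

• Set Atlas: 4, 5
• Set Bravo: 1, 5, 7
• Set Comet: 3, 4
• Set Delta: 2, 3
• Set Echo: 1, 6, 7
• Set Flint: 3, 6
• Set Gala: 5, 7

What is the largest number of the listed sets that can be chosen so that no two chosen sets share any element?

Atlas, Delta, Echo are pairwise disjoint (Atlas={4,5}; Delta={2,3}; Echo={1,6,7}).
Every remaining set overlaps one of these, and no 4 of the listed sets are pairwise disjoint, so 3 is the maximum.

3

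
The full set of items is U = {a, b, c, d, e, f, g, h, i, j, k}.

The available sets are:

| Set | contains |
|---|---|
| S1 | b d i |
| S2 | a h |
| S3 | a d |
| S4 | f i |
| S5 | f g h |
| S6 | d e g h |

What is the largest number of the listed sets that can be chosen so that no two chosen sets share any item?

2

S2, S4 are pairwise disjoint (S2={a,h}; S4={f,i}).
Every remaining set overlaps one of these, and no 3 of the listed sets are pairwise disjoint, so 2 is the maximum.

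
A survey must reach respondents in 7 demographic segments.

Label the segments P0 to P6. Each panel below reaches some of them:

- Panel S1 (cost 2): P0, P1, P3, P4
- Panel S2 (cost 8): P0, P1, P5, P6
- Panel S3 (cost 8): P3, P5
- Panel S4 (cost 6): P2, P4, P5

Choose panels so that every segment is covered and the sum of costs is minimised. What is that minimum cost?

S1, S2, S4 together cover every segment (S1 ∪ S2 ∪ S4 = {P0, P1, P2, P3, P4, P5, P6}); total cost 2 + 8 + 6 = 16.
No covering selection has total cost below 16.

16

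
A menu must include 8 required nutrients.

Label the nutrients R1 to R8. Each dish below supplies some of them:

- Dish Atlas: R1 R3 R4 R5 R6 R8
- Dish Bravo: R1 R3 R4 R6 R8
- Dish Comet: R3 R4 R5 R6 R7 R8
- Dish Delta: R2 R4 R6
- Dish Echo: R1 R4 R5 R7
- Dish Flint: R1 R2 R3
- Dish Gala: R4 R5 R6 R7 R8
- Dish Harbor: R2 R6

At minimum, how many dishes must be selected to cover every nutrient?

2

Comet and Flint together: Comet ∪ Flint = {R1, R2, R3, R4, R5, R6, R7, R8} — every nutrient is covered.
No single dish has all 8 nutrients (the largest, Atlas, has 6), so 2 is optimal.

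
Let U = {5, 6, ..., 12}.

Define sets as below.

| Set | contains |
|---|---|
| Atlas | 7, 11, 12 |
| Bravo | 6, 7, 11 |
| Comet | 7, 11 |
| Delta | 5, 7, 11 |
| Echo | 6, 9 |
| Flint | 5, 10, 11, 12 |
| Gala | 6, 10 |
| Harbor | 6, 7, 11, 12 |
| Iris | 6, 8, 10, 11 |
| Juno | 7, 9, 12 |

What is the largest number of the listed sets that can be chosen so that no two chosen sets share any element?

Comet, Echo are pairwise disjoint (Comet={7,11}; Echo={6,9}).
Every remaining set overlaps one of these, and no 3 of the listed sets are pairwise disjoint, so 2 is the maximum.

2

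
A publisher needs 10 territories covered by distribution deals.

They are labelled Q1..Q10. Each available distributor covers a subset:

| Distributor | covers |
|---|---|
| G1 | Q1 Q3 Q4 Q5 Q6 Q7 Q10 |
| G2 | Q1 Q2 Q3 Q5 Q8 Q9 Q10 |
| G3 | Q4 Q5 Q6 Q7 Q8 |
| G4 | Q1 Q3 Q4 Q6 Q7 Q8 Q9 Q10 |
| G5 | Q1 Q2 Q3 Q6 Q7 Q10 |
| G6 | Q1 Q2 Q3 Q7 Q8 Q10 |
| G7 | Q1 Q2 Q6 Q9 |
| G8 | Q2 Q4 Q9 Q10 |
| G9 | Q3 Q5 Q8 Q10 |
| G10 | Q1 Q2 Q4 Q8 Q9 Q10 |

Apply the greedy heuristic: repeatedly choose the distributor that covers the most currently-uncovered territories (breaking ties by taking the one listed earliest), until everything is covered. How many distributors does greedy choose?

2

Greedy: pick G4 (covers 8 new) → pick G2 (covers 2 new). Total picks: 2.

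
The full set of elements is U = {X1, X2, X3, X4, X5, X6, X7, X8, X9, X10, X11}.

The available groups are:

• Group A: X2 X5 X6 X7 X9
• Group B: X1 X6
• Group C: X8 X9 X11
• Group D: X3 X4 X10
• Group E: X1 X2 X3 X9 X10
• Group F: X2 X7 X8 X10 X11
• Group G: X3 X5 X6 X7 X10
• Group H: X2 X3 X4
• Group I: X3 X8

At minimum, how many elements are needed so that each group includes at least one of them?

3

Take T = {X3, X6, X8}. Each listed group contains at least one of these, so T is a hitting set of size 3.
The groups B, C, D are pairwise disjoint, so any hitting set needs a separate element for each — at least 3. Hence 3 is optimal.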